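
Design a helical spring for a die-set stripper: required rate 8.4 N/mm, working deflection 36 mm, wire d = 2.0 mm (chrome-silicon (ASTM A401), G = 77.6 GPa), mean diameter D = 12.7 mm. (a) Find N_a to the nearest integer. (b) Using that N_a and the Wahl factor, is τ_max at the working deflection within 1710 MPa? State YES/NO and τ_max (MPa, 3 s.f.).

N_a = Gd⁴/(8D³k) = (77.6×10³)(2.0⁴)/(8·12.7³·8.4) = 9.02 → N_a = 9
Actual rate k = Gd⁴/(8D³·9) = 8.4186 N/mm
Working load F = kδ = 8.4186·36 = 303.07 N
C = 12.7/2.0 = 6.3500; K_W = (4C−1)/(4C−4)+0.615/C = 1.2370
τ_max = K_W·8FD/(πd³) = 1.2370·1225.2 = 1515.6 MPa
τ_max ≤ 1710 MPa → acceptable

(a) 9 coils; (b) YES, τ_max = 1520 MPa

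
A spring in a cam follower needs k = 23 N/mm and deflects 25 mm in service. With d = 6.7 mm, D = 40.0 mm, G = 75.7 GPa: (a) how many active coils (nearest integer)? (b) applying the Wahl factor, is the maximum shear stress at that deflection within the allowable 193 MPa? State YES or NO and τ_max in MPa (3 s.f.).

(a) 13 coils; (b) NO, τ_max = 243 MPa

N_a = Gd⁴/(8D³k) = (75.7×10³)(6.7⁴)/(8·40.0³·23) = 12.95 → N_a = 13
Actual rate k = Gd⁴/(8D³·13) = 22.918 N/mm
Working load F = kδ = 22.918·25 = 572.96 N
C = 40.0/6.7 = 5.9701; K_W = (4C−1)/(4C−4)+0.615/C = 1.2539
τ_max = K_W·8FD/(πd³) = 1.2539·194.04 = 243.31 MPa
τ_max > 193 MPa → exceeds allowable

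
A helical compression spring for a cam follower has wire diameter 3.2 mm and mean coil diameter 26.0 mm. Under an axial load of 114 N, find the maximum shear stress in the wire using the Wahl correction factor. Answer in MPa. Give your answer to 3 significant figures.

272 MPa

Spring index C = D/d = 26.0/3.2 = 8.1250
K_W = (4C−1)/(4C−4) + 0.615/C = 31.500/28.500 + 0.0757 = 1.1810
τ₀ = 8FD/(πd³) = 8·114·26.0/(π·3.2³) = 23712/102.94 = 230.34 MPa
τ_max = K·τ₀ = 1.1810 × 230.34 = 272.02 MPa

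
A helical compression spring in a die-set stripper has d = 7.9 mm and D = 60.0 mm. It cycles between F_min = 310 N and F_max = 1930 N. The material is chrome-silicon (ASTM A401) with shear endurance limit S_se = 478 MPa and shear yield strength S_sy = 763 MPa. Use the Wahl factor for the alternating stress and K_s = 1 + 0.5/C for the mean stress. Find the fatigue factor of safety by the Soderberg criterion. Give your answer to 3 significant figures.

0.899

C = D/d = 60.0/7.9 = 7.5949; K_W = (4C−1)/(4C−4)+0.615/C = 1.1947; K_s = 1+0.5/C = 1.0658
F_a = (F_max−F_min)/2 = 810 N; F_m = (F_max+F_min)/2 = 1120 N
τ_a = K_W·8F_aD/(πd³) = 1.1947 × 251.01 = 299.88 MPa
τ_m = K_s·8F_mD/(πd³) = 1.0658 × 347.08 = 369.93 MPa
Soderberg: 1/n_f = τ_a/S_se + τ_m/S_sy = 299.88/478 + 369.93/763 = 0.62737 + 0.48483 = 1.1122
n_f = 1/1.1122 = 0.8991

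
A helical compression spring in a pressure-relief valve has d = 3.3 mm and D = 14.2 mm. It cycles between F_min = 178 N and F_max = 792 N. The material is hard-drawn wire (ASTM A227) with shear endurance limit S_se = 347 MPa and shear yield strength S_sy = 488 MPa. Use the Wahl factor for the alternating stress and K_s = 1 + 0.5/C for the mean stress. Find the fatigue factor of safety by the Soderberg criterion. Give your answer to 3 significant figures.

C = D/d = 14.2/3.3 = 4.3030; K_W = (4C−1)/(4C−4)+0.615/C = 1.3700; K_s = 1+0.5/C = 1.1162
F_a = (F_max−F_min)/2 = 307 N; F_m = (F_max+F_min)/2 = 485 N
τ_a = K_W·8F_aD/(πd³) = 1.3700 × 308.91 = 423.2 MPa
τ_m = K_s·8F_mD/(πd³) = 1.1162 × 488.01 = 544.71 MPa
Soderberg: 1/n_f = τ_a/S_se + τ_m/S_sy = 423.2/347 + 544.71/488 = 1.21958 + 1.11622 = 2.3358
n_f = 1/2.3358 = 0.4281

0.428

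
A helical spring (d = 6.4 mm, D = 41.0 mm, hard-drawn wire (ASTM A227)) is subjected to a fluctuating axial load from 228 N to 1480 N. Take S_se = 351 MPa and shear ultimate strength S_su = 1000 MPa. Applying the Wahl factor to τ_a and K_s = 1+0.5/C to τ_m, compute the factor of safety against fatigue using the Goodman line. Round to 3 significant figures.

C = D/d = 41.0/6.4 = 6.4062; K_W = (4C−1)/(4C−4)+0.615/C = 1.2347; K_s = 1+0.5/C = 1.0780
F_a = (F_max−F_min)/2 = 626 N; F_m = (F_max+F_min)/2 = 854 N
τ_a = K_W·8F_aD/(πd³) = 1.2347 × 249.32 = 307.84 MPa
τ_m = K_s·8F_mD/(πd³) = 1.0780 × 340.13 = 366.67 MPa
Goodman: 1/n_f = τ_a/S_se + τ_m/S_su = 307.84/351 + 366.67/1000 = 0.87705 + 0.36667 = 1.2437
n_f = 1/1.2437 = 0.804

0.804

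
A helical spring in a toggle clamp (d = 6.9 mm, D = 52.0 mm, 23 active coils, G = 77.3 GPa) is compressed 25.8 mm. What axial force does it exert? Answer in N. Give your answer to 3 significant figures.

k = Gd⁴/(8D³N_a) = (77.3×10³)(6.9⁴)/(8·52.0³·23) = 6.7725 N/mm
F = k·δ = 6.7725 × 25.8 = 174.73 N

175 N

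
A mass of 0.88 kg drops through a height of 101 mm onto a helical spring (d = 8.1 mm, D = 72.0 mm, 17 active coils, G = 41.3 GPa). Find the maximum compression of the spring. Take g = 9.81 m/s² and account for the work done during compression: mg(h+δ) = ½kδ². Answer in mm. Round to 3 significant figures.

k = Gd⁴/(8D³N_a) = (41.3×10³)(8.1⁴)/(8·72.0³·17) = 3.5023 N/mm
W = mg = 0.88 × 9.81 = 8.6328 N
½kδ² − Wδ − Wh = 0 → δ = (W + √(W² + 2kWh))/k
δ = (8.6328 + √(74.525 + 6107.41))/3.5023 = (8.6328 + 78.625)/3.5023 = 24.914 mm

24.9 mm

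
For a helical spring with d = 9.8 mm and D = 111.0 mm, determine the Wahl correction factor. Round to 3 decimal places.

C = D/d = 111.0/9.8 = 11.3265
K_W = (4C−1)/(4C−4) + 0.615/C = 44.306/41.306 + 0.0543 = 1.1269

1.127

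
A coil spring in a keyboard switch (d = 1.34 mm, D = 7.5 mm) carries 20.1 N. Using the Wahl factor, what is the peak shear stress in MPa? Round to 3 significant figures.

Spring index C = D/d = 7.5/1.34 = 5.5970
K_W = (4C−1)/(4C−4) + 0.615/C = 21.388/18.388 + 0.1099 = 1.2730
τ₀ = 8FD/(πd³) = 8·20.1·7.5/(π·1.34³) = 1206/7.559 = 159.54 MPa
τ_max = K·τ₀ = 1.2730 × 159.54 = 203.11 MPa

203 MPa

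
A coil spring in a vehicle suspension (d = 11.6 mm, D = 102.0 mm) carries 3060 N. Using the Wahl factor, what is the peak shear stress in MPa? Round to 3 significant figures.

594 MPa

Spring index C = D/d = 102.0/11.6 = 8.7931
K_W = (4C−1)/(4C−4) + 0.615/C = 34.172/31.172 + 0.0699 = 1.1662
τ₀ = 8FD/(πd³) = 8·3060·102.0/(π·11.6³) = 2.49696e+06/4903.7 = 509.2 MPa
τ_max = K·τ₀ = 1.1662 × 509.2 = 593.82 MPa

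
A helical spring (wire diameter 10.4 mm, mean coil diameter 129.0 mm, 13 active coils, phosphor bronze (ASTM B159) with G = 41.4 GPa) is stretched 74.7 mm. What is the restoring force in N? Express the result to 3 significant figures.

k = Gd⁴/(8D³N_a) = (41.4×10³)(10.4⁴)/(8·129.0³·13) = 2.1694 N/mm
F = k·δ = 2.1694 × 74.7 = 162.05 N

162 N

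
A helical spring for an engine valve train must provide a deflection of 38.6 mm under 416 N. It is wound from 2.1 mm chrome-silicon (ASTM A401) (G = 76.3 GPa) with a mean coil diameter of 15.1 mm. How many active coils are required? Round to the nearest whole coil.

Required rate k = F/δ = 416/38.6 = 10.777 N/mm
N_a = Gd⁴/(8D³k) = (76.3×10³ × 2.1⁴)/(8 × 15.1³ × 10.777)
    = 1.48389e+06 / 296843 = 4.999 → 5 coils

5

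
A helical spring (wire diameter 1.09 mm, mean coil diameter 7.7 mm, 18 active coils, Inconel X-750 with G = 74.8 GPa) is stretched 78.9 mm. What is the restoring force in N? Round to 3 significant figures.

k = Gd⁴/(8D³N_a) = (74.8×10³)(1.09⁴)/(8·7.7³·18) = 1.6061 N/mm
F = k·δ = 1.6061 × 78.9 = 126.72 N

127 N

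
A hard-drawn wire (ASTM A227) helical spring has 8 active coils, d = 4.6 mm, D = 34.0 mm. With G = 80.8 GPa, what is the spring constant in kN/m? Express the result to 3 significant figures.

14.4 kN/m

k = Gd⁴/(8D³N_a) = (80.8×10³ × 4.6⁴) / (8 × 34.0³ × 8)
  = 3.61778e+07 / 2.51546e+06 = 14.382 N/mm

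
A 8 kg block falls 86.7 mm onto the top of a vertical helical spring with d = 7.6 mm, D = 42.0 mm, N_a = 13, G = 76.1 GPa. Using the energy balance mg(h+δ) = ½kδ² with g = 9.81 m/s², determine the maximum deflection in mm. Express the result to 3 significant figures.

22.8 mm

k = Gd⁴/(8D³N_a) = (76.1×10³)(7.6⁴)/(8·42.0³·13) = 32.95 N/mm
W = mg = 8 × 9.81 = 78.48 N
½kδ² − Wδ − Wh = 0 → δ = (W + √(W² + 2kWh))/k
δ = (78.48 + √(6159.1 + 448400))/32.95 = (78.48 + 674.21)/32.95 = 22.843 mm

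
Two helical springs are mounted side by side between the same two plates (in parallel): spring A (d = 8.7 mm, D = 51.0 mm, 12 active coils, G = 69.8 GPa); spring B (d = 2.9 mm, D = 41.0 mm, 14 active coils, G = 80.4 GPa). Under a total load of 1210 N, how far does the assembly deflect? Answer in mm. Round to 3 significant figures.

k_A = Gd⁴/(8D³N_a) = (69.8×10³)(8.7⁴)/(8·51.0³·12) = 31.402 N/mm
k_B = Gd⁴/(8D³N_a) = (80.4×10³)(2.9⁴)/(8·41.0³·14) = 0.73668 N/mm
Parallel: k_eq = 31.402 + 0.73668 = 32.138 N/mm
δ = F/k_eq = 1210/32.138 = 37.65 mm

37.6 mm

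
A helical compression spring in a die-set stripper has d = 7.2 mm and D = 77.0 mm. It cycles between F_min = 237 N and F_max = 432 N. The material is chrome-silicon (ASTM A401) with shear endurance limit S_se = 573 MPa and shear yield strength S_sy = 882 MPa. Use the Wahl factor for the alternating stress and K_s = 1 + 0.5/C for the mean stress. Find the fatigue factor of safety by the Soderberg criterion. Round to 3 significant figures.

3.23

C = D/d = 77.0/7.2 = 10.6944; K_W = (4C−1)/(4C−4)+0.615/C = 1.1349; K_s = 1+0.5/C = 1.0468
F_a = (F_max−F_min)/2 = 97.5 N; F_m = (F_max+F_min)/2 = 334.5 N
τ_a = K_W·8F_aD/(πd³) = 1.1349 × 51.22 = 58.128 MPa
τ_m = K_s·8F_mD/(πd³) = 1.0468 × 175.72 = 183.94 MPa
Soderberg: 1/n_f = τ_a/S_se + τ_m/S_sy = 58.128/573 + 183.94/882 = 0.10144 + 0.20855 = 0.30999
n_f = 1/0.30999 = 3.226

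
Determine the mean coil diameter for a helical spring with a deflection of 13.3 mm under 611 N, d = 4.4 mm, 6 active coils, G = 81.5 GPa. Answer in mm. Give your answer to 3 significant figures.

24.0 mm

Required rate k = F/δ = 611/13.3 = 45.94 N/mm
D = (Gd⁴/(8N_a·k))^(1/3) = (81.5×10³·4.4⁴/(8·6·45.94))^(1/3)
  = (13852.8)^(1/3) = 24.0167 mm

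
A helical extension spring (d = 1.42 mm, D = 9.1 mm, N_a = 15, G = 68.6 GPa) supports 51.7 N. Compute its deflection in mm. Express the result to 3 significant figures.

16.8 mm

k = Gd⁴/(8D³N_a) = (68.6×10³)(1.42⁴)/(8·9.1³·15) = 3.0844 N/mm
δ = F/k = 51.7 / 3.0844 = 16.762 mm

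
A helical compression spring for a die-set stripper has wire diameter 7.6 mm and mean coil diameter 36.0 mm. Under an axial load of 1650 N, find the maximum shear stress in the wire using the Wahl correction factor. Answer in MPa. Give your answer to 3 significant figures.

458 MPa

Spring index C = D/d = 36.0/7.6 = 4.7368
K_W = (4C−1)/(4C−4) + 0.615/C = 17.947/14.947 + 0.1298 = 1.3305
τ₀ = 8FD/(πd³) = 8·1650·36.0/(π·7.6³) = 475200/1379.1 = 344.58 MPa
τ_max = K·τ₀ = 1.3305 × 344.58 = 458.47 MPa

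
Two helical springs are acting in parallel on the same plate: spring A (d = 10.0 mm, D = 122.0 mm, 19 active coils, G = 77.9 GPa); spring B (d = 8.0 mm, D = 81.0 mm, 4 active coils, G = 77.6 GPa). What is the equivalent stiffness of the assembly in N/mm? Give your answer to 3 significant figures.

21.5 N/mm

k_A = Gd⁴/(8D³N_a) = (77.9×10³)(10.0⁴)/(8·122.0³·19) = 2.8224 N/mm
k_B = Gd⁴/(8D³N_a) = (77.6×10³)(8.0⁴)/(8·81.0³·4) = 18.69 N/mm
Parallel: k_eq = 2.8224 + 18.69 = 21.513 N/mm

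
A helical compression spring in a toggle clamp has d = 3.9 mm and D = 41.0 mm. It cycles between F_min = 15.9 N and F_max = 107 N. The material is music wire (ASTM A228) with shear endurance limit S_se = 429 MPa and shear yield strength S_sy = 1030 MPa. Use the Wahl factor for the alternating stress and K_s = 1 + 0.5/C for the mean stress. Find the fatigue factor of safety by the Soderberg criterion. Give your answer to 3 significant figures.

3.10

C = D/d = 41.0/3.9 = 10.5128; K_W = (4C−1)/(4C−4)+0.615/C = 1.1373; K_s = 1+0.5/C = 1.0476
F_a = (F_max−F_min)/2 = 45.55 N; F_m = (F_max+F_min)/2 = 61.45 N
τ_a = K_W·8F_aD/(πd³) = 1.1373 × 80.171 = 91.182 MPa
τ_m = K_s·8F_mD/(πd³) = 1.0476 × 108.16 = 113.3 MPa
Soderberg: 1/n_f = τ_a/S_se + τ_m/S_sy = 91.182/429 + 113.3/1030 = 0.21255 + 0.11000 = 0.32255
n_f = 1/0.32255 = 3.1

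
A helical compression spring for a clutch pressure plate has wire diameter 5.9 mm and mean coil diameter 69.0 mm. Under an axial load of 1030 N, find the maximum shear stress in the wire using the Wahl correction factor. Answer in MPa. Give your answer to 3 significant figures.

989 MPa

Spring index C = D/d = 69.0/5.9 = 11.6949
K_W = (4C−1)/(4C−4) + 0.615/C = 45.780/42.780 + 0.0526 = 1.1227
τ₀ = 8FD/(πd³) = 8·1030·69.0/(π·5.9³) = 568560/645.22 = 881.19 MPa
τ_max = K·τ₀ = 1.1227 × 881.19 = 989.33 MPa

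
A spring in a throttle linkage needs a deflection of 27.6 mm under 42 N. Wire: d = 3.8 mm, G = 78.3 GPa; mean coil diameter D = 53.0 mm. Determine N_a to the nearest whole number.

Required rate k = F/δ = 42/27.6 = 1.5217 N/mm
N_a = Gd⁴/(8D³k) = (78.3×10³ × 3.8⁴)/(8 × 53.0³ × 1.5217)
    = 1.63266e+07 / 1.81242e+06 = 9.008 → 9 coils

9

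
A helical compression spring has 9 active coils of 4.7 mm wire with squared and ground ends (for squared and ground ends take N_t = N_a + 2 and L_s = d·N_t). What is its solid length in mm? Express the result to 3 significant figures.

51.7 mm

squared and ground ends: N_t = N_a + 2 = 9 + 2 = 11
L_s = d·N_t = 4.7 × 11 = 51.7 mm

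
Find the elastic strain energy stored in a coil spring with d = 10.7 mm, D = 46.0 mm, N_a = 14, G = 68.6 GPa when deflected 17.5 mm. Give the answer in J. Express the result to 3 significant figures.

k = Gd⁴/(8D³N_a) = (68.6×10³)(10.7⁴)/(8·46.0³·14) = 82.484 N/mm
U = ½kδ² = 0.5 × 82.484 × 17.5² = 12630 N·mm = 12.63 J

12.6 J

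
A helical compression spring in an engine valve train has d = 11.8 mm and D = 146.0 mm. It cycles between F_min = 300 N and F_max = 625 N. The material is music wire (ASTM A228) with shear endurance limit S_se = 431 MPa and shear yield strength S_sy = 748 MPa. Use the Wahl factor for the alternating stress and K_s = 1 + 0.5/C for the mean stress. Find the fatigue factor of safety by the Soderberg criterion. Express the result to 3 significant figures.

C = D/d = 146.0/11.8 = 12.3729; K_W = (4C−1)/(4C−4)+0.615/C = 1.1157; K_s = 1+0.5/C = 1.0404
F_a = (F_max−F_min)/2 = 162.5 N; F_m = (F_max+F_min)/2 = 462.5 N
τ_a = K_W·8F_aD/(πd³) = 1.1157 × 36.771 = 41.023 MPa
τ_m = K_s·8F_mD/(πd³) = 1.0404 × 104.65 = 108.88 MPa
Soderberg: 1/n_f = τ_a/S_se + τ_m/S_sy = 41.023/431 + 108.88/748 = 0.09518 + 0.14557 = 0.24075
n_f = 1/0.24075 = 4.154

4.15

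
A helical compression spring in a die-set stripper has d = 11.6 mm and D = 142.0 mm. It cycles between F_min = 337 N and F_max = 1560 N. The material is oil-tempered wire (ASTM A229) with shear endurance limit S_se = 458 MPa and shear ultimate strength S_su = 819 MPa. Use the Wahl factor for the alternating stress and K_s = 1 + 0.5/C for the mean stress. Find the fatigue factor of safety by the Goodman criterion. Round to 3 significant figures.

1.60

C = D/d = 142.0/11.6 = 12.2414; K_W = (4C−1)/(4C−4)+0.615/C = 1.1170; K_s = 1+0.5/C = 1.0408
F_a = (F_max−F_min)/2 = 611.5 N; F_m = (F_max+F_min)/2 = 948.5 N
τ_a = K_W·8F_aD/(πd³) = 1.1170 × 141.66 = 158.23 MPa
τ_m = K_s·8F_mD/(πd³) = 1.0408 × 219.73 = 228.71 MPa
Goodman: 1/n_f = τ_a/S_se + τ_m/S_su = 158.23/458 + 228.71/819 = 0.34548 + 0.27925 = 0.62473
n_f = 1/0.62473 = 1.601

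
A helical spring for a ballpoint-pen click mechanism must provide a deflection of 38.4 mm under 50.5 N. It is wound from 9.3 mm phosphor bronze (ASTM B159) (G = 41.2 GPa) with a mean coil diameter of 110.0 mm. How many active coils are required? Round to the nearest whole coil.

Required rate k = F/δ = 50.5/38.4 = 1.3151 N/mm
N_a = Gd⁴/(8D³k) = (41.2×10³ × 9.3⁴)/(8 × 110.0³ × 1.3151)
    = 3.08197e+08 / 1.40032e+07 = 22.01 → 22 coils

22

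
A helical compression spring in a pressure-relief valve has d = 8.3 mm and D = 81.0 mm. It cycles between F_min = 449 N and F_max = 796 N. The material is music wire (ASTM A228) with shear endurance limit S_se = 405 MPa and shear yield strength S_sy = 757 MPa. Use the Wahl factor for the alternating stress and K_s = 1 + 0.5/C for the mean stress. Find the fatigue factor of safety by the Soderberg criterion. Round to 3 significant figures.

2.04

C = D/d = 81.0/8.3 = 9.7590; K_W = (4C−1)/(4C−4)+0.615/C = 1.1486; K_s = 1+0.5/C = 1.0512
F_a = (F_max−F_min)/2 = 173.5 N; F_m = (F_max+F_min)/2 = 622.5 N
τ_a = K_W·8F_aD/(πd³) = 1.1486 × 62.588 = 71.891 MPa
τ_m = K_s·8F_mD/(πd³) = 1.0512 × 224.56 = 236.06 MPa
Soderberg: 1/n_f = τ_a/S_se + τ_m/S_sy = 71.891/405 + 236.06/757 = 0.17751 + 0.31184 = 0.48935
n_f = 1/0.48935 = 2.044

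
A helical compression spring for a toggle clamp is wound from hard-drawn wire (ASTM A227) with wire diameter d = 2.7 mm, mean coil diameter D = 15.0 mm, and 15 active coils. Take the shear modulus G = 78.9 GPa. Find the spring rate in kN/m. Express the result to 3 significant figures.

10.4 kN/m

k = Gd⁴/(8D³N_a) = (78.9×10³ × 2.7⁴) / (8 × 15.0³ × 15)
  = 4.19307e+06 / 405000 = 10.353 N/mm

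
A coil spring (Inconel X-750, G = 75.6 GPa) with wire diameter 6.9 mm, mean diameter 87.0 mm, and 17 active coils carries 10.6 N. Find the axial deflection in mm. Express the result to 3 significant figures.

5.54 mm

k = Gd⁴/(8D³N_a) = (75.6×10³)(6.9⁴)/(8·87.0³·17) = 1.9135 N/mm
δ = F/k = 10.6 / 1.9135 = 5.5397 mm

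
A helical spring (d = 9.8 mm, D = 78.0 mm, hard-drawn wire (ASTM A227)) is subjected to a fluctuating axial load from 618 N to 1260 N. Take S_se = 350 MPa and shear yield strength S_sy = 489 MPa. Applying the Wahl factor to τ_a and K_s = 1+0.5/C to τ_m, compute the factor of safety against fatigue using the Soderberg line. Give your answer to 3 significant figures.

1.52

C = D/d = 78.0/9.8 = 7.9592; K_W = (4C−1)/(4C−4)+0.615/C = 1.1850; K_s = 1+0.5/C = 1.0628
F_a = (F_max−F_min)/2 = 321 N; F_m = (F_max+F_min)/2 = 939 N
τ_a = K_W·8F_aD/(πd³) = 1.1850 × 67.743 = 80.278 MPa
τ_m = K_s·8F_mD/(πd³) = 1.0628 × 198.16 = 210.61 MPa
Soderberg: 1/n_f = τ_a/S_se + τ_m/S_sy = 80.278/350 + 210.61/489 = 0.22936 + 0.43070 = 0.66006
n_f = 1/0.66006 = 1.515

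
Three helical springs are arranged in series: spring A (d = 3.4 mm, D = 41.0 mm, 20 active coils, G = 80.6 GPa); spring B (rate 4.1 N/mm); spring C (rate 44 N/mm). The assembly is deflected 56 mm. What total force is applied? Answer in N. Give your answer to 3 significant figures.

k_A = Gd⁴/(8D³N_a) = (80.6×10³)(3.4⁴)/(8·41.0³·20) = 0.97674 N/mm
Series: 1/k_eq = 1/0.97674 + 1/4.1 + 1/44 = 1.2904; k_eq = 0.77493 N/mm
F = k_eq·δ = 0.77493·56 = 43.396 N

43.4 N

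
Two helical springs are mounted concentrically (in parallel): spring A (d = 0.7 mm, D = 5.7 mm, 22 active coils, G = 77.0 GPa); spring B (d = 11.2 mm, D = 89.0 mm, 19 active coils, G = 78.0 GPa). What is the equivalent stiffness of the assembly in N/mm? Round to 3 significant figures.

12.0 N/mm

k_A = Gd⁴/(8D³N_a) = (77.0×10³)(0.7⁴)/(8·5.7³·22) = 0.56721 N/mm
k_B = Gd⁴/(8D³N_a) = (78.0×10³)(11.2⁴)/(8·89.0³·19) = 11.454 N/mm
Parallel: k_eq = 0.56721 + 11.454 = 12.021 N/mm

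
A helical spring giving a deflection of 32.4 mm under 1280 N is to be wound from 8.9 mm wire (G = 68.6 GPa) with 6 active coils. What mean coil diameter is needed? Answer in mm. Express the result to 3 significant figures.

Required rate k = F/δ = 1280/32.4 = 39.506 N/mm
D = (Gd⁴/(8N_a·k))^(1/3) = (68.6×10³·8.9⁴/(8·6·39.506))^(1/3)
  = (226975)^(1/3) = 60.9995 mm

61.0 mm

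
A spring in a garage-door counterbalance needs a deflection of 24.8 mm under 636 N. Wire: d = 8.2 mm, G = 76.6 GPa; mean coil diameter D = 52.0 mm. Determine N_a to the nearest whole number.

Required rate k = F/δ = 636/24.8 = 25.645 N/mm
N_a = Gd⁴/(8D³k) = (76.6×10³ × 8.2⁴)/(8 × 52.0³ × 25.645)
    = 3.46325e+08 / 2.88473e+07 = 12.01 → 12 coils

12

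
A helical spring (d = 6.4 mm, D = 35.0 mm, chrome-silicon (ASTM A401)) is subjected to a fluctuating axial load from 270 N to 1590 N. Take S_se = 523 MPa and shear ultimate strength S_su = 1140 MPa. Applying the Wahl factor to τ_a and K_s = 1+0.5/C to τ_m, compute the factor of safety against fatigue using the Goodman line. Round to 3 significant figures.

C = D/d = 35.0/6.4 = 5.4688; K_W = (4C−1)/(4C−4)+0.615/C = 1.2803; K_s = 1+0.5/C = 1.0914
F_a = (F_max−F_min)/2 = 660 N; F_m = (F_max+F_min)/2 = 930 N
τ_a = K_W·8F_aD/(πd³) = 1.2803 × 224.39 = 287.29 MPa
τ_m = K_s·8F_mD/(πd³) = 1.0914 × 316.19 = 345.1 MPa
Goodman: 1/n_f = τ_a/S_se + τ_m/S_su = 287.29/523 + 345.1/1140 = 0.54931 + 0.30272 = 0.85203
n_f = 1/0.85203 = 1.174

1.17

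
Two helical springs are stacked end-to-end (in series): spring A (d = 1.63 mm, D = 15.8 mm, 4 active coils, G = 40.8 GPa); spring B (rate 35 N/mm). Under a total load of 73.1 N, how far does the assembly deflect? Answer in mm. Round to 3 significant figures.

k_A = Gd⁴/(8D³N_a) = (40.8×10³)(1.63⁴)/(8·15.8³·4) = 2.2819 N/mm
Series: 1/k_eq = 1/2.2819 + 1/35 = 0.46681; k_eq = 2.1422 N/mm
δ = F/k_eq = 73.1/2.1422 = 34.124 mm

34.1 mm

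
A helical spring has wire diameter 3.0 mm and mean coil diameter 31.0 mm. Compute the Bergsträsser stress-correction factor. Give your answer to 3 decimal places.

C = D/d = 31.0/3.0 = 10.3333
K_B = (4C+2)/(4C−3) = 43.333/38.333 = 1.1304

1.130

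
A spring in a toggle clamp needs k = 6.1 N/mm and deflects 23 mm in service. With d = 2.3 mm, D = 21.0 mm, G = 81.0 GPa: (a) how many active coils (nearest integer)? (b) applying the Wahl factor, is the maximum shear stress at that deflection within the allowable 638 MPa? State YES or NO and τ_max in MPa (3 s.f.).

(a) 5 coils; (b) NO, τ_max = 717 MPa

N_a = Gd⁴/(8D³k) = (81.0×10³)(2.3⁴)/(8·21.0³·6.1) = 5.016 → N_a = 5
Actual rate k = Gd⁴/(8D³·5) = 6.119 N/mm
Working load F = kδ = 6.119·23 = 140.74 N
C = 21.0/2.3 = 9.1304; K_W = (4C−1)/(4C−4)+0.615/C = 1.1596
τ_max = K_W·8FD/(πd³) = 1.1596·618.56 = 717.28 MPa
τ_max > 638 MPa → exceeds allowable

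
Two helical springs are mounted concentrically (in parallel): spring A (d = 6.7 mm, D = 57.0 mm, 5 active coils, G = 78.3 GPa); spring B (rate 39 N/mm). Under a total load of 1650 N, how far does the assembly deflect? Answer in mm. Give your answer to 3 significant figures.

k_A = Gd⁴/(8D³N_a) = (78.3×10³)(6.7⁴)/(8·57.0³·5) = 21.3 N/mm
Parallel: k_eq = 21.3 + 39 = 60.3 N/mm
δ = F/k_eq = 1650/60.3 = 27.363 mm

27.4 mm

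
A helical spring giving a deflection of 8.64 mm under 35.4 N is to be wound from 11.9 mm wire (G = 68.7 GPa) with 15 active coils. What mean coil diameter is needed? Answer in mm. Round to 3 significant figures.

Required rate k = F/δ = 35.4/8.64 = 4.0972 N/mm
D = (Gd⁴/(8N_a·k))^(1/3) = (68.7×10³·11.9⁴/(8·15·4.0972))^(1/3)
  = (2.80204e+06)^(1/3) = 140.9801 mm

141 mm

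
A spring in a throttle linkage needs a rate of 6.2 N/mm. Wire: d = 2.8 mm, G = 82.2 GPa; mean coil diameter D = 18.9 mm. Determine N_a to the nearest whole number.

N_a = Gd⁴/(8D³k) = (82.2×10³ × 2.8⁴)/(8 × 18.9³ × 6.2)
    = 5.05247e+06 / 334863 = 15.09 → 15 coils

15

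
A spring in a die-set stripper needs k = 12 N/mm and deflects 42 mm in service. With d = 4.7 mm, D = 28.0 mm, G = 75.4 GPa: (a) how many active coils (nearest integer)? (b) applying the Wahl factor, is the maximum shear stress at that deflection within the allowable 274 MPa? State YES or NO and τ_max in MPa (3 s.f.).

(a) 17 coils; (b) NO, τ_max = 446 MPa

N_a = Gd⁴/(8D³k) = (75.4×10³)(4.7⁴)/(8·28.0³·12) = 17.46 → N_a = 17
Actual rate k = Gd⁴/(8D³·17) = 12.324 N/mm
Working load F = kδ = 12.324·42 = 517.61 N
C = 28.0/4.7 = 5.9574; K_W = (4C−1)/(4C−4)+0.615/C = 1.2545
τ_max = K_W·8FD/(πd³) = 1.2545·355.47 = 445.94 MPa
τ_max > 274 MPa → exceeds allowable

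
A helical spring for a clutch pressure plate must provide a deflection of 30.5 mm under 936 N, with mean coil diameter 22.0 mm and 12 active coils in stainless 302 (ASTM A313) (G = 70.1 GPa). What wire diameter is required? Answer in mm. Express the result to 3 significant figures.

4.60 mm

Required rate k = F/δ = 936/30.5 = 30.689 N/mm
d = (8D³N_a·k / G)^(1/4) = (8·22.0³·12·30.689 / (70.1×10³))^0.25
  = (447.5)^0.25 = 4.5994 mm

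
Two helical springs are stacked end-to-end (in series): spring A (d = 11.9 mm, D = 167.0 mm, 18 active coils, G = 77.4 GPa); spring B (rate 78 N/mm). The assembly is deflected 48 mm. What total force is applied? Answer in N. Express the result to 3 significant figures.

k_A = Gd⁴/(8D³N_a) = (77.4×10³)(11.9⁴)/(8·167.0³·18) = 2.3143 N/mm
Series: 1/k_eq = 1/2.3143 + 1/78 = 0.44492; k_eq = 2.2476 N/mm
F = k_eq·δ = 2.2476·48 = 107.88 N

108 N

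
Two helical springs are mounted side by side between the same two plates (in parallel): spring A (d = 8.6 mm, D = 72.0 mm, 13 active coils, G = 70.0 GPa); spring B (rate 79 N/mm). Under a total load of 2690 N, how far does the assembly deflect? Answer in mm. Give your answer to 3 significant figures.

k_A = Gd⁴/(8D³N_a) = (70.0×10³)(8.6⁴)/(8·72.0³·13) = 9.8642 N/mm
Parallel: k_eq = 9.8642 + 79 = 88.864 N/mm
δ = F/k_eq = 2690/88.864 = 30.271 mm

30.3 mm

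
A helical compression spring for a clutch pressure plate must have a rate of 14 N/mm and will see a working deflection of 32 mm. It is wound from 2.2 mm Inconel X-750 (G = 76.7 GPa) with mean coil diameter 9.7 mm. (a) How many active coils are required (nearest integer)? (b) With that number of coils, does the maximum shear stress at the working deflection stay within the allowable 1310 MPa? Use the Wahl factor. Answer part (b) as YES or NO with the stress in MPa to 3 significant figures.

N_a = Gd⁴/(8D³k) = (76.7×10³)(2.2⁴)/(8·9.7³·14) = 17.58 → N_a = 18
Actual rate k = Gd⁴/(8D³·18) = 13.671 N/mm
Working load F = kδ = 13.671·32 = 437.48 N
C = 9.7/2.2 = 4.4091; K_W = (4C−1)/(4C−4)+0.615/C = 1.3595
τ_max = K_W·8FD/(πd³) = 1.3595·1014.9 = 1379.7 MPa
τ_max > 1310 MPa → exceeds allowable

(a) 18 coils; (b) NO, τ_max = 1380 MPa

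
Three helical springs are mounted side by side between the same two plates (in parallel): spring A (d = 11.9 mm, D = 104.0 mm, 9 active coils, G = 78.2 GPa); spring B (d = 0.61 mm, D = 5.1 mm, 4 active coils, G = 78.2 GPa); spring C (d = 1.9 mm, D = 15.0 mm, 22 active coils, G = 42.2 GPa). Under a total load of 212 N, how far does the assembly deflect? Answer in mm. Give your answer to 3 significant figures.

k_A = Gd⁴/(8D³N_a) = (78.2×10³)(11.9⁴)/(8·104.0³·9) = 19.363 N/mm
k_B = Gd⁴/(8D³N_a) = (78.2×10³)(0.61⁴)/(8·5.1³·4) = 2.5507 N/mm
k_C = Gd⁴/(8D³N_a) = (42.2×10³)(1.9⁴)/(8·15.0³·22) = 0.92585 N/mm
Parallel: k_eq = 19.363 + 2.5507 + 0.92585 = 22.839 N/mm
δ = F/k_eq = 212/22.839 = 9.2823 mm

9.28 mm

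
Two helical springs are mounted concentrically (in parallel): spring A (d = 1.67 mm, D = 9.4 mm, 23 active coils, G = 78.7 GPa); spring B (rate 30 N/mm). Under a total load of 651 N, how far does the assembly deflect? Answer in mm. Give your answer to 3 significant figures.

19.1 mm

k_A = Gd⁴/(8D³N_a) = (78.7×10³)(1.67⁴)/(8·9.4³·23) = 4.0053 N/mm
Parallel: k_eq = 4.0053 + 30 = 34.005 N/mm
δ = F/k_eq = 651/34.005 = 19.144 mm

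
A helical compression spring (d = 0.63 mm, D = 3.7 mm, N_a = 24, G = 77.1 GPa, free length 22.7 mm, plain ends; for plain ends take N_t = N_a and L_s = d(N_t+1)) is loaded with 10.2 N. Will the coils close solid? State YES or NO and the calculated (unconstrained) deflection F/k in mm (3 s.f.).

YES, δ = 8.17 mm

k = Gd⁴/(8D³N_a) = (77.1×10³)(0.63⁴)/(8·3.7³·24) = 1.2488 N/mm
N_t = 24; L_s = 0.63·25 = 15.75 mm; δ_solid = L₀ − L_s = 22.7 − 15.75 = 6.95 mm
δ = F/k = 10.2/1.2488 = 8.1675 mm
δ ≥ δ_solid → spring goes solid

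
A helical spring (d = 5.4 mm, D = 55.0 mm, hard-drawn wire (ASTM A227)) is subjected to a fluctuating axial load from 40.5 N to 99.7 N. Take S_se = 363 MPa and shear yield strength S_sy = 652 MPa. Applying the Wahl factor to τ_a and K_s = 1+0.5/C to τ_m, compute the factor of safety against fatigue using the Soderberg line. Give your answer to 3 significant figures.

C = D/d = 55.0/5.4 = 10.1852; K_W = (4C−1)/(4C−4)+0.615/C = 1.1420; K_s = 1+0.5/C = 1.0491
F_a = (F_max−F_min)/2 = 29.6 N; F_m = (F_max+F_min)/2 = 70.1 N
τ_a = K_W·8F_aD/(πd³) = 1.1420 × 26.328 = 30.067 MPa
τ_m = K_s·8F_mD/(πd³) = 1.0491 × 62.35 = 65.411 MPa
Soderberg: 1/n_f = τ_a/S_se + τ_m/S_sy = 30.067/363 + 65.411/652 = 0.08283 + 0.10032 = 0.18315
n_f = 1/0.18315 = 5.46

5.46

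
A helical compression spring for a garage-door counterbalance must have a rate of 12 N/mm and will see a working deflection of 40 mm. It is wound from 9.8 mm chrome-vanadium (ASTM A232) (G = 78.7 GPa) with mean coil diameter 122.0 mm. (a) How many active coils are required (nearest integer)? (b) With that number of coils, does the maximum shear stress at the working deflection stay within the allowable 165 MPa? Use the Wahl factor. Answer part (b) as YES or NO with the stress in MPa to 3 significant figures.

N_a = Gd⁴/(8D³k) = (78.7×10³)(9.8⁴)/(8·122.0³·12) = 4.164 → N_a = 4
Actual rate k = Gd⁴/(8D³·4) = 12.493 N/mm
Working load F = kδ = 12.493·40 = 499.7 N
C = 122.0/9.8 = 12.4490; K_W = (4C−1)/(4C−4)+0.615/C = 1.1149
τ_max = K_W·8FD/(πd³) = 1.1149·164.94 = 183.9 MPa
τ_max > 165 MPa → exceeds allowable

(a) 4 coils; (b) NO, τ_max = 184 MPa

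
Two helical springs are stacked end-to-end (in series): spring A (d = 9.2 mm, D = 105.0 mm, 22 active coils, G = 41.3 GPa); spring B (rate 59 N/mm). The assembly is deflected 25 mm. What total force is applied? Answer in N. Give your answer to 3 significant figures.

k_A = Gd⁴/(8D³N_a) = (41.3×10³)(9.2⁴)/(8·105.0³·22) = 1.4522 N/mm
Series: 1/k_eq = 1/1.4522 + 1/59 = 0.70557; k_eq = 1.4173 N/mm
F = k_eq·δ = 1.4173·25 = 35.432 N

35.4 N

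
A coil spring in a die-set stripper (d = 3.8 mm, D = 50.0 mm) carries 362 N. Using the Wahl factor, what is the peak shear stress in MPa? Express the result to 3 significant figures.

931 MPa

Spring index C = D/d = 50.0/3.8 = 13.1579
K_W = (4C−1)/(4C−4) + 0.615/C = 51.632/48.632 + 0.0467 = 1.1084
τ₀ = 8FD/(πd³) = 8·362·50.0/(π·3.8³) = 144800/172.39 = 839.98 MPa
τ_max = K·τ₀ = 1.1084 × 839.98 = 931.06 MPa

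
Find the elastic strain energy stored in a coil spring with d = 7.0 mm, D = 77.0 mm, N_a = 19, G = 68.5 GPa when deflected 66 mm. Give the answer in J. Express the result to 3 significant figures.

5.16 J

k = Gd⁴/(8D³N_a) = (68.5×10³)(7.0⁴)/(8·77.0³·19) = 2.3701 N/mm
U = ½kδ² = 0.5 × 2.3701 × 66² = 5162.1 N·mm = 5.1621 J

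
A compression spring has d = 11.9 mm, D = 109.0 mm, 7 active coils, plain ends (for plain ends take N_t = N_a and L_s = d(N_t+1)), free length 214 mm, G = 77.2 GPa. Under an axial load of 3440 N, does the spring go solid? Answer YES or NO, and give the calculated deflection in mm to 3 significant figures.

YES, δ = 161 mm

k = Gd⁴/(8D³N_a) = (77.2×10³)(11.9⁴)/(8·109.0³·7) = 21.347 N/mm
N_t = 7; L_s = 11.9·8 = 95.2 mm; δ_solid = L₀ − L_s = 214 − 95.2 = 118.8 mm
δ = F/k = 3440/21.347 = 161.15 mm
δ ≥ δ_solid → spring goes solid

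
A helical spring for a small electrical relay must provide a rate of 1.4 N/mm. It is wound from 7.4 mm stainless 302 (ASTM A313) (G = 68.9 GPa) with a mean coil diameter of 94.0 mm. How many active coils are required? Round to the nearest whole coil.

N_a = Gd⁴/(8D³k) = (68.9×10³ × 7.4⁴)/(8 × 94.0³ × 1.4)
    = 2.06608e+08 / 9.30254e+06 = 22.21 → 22 coils

22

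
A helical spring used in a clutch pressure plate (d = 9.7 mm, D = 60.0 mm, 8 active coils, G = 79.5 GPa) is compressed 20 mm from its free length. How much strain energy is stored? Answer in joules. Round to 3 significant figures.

k = Gd⁴/(8D³N_a) = (79.5×10³)(9.7⁴)/(8·60.0³·8) = 50.912 N/mm
U = ½kδ² = 0.5 × 50.912 × 20² = 10182 N·mm = 10.182 J

10.2 J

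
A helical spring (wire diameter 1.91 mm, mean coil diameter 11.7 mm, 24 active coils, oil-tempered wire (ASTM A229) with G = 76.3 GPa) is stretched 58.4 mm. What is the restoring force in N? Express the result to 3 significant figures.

193 N

k = Gd⁴/(8D³N_a) = (76.3×10³)(1.91⁴)/(8·11.7³·24) = 3.3022 N/mm
F = k·δ = 3.3022 × 58.4 = 192.85 N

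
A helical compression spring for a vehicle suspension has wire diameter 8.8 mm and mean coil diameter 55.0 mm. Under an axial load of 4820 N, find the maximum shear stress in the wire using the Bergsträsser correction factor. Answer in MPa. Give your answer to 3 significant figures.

1220 MPa

Spring index C = D/d = 55.0/8.8 = 6.2500
K_B = (4C+2)/(4C−3) = 27.000/22.000 = 1.2273
τ₀ = 8FD/(πd³) = 8·4820·55.0/(π·8.8³) = 2.1208e+06/2140.9 = 990.61 MPa
τ_max = K·τ₀ = 1.2273 × 990.61 = 1215.7 MPa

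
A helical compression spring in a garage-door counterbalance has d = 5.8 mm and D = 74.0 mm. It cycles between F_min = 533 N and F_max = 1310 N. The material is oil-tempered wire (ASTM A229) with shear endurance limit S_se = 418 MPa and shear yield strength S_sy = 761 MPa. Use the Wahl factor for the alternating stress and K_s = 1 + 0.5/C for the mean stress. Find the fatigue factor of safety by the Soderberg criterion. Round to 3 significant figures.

0.452

C = D/d = 74.0/5.8 = 12.7586; K_W = (4C−1)/(4C−4)+0.615/C = 1.1120; K_s = 1+0.5/C = 1.0392
F_a = (F_max−F_min)/2 = 388.5 N; F_m = (F_max+F_min)/2 = 921.5 N
τ_a = K_W·8F_aD/(πd³) = 1.1120 × 375.21 = 417.23 MPa
τ_m = K_s·8F_mD/(πd³) = 1.0392 × 889.99 = 924.86 MPa
Soderberg: 1/n_f = τ_a/S_se + τ_m/S_sy = 417.23/418 + 924.86/761 = 0.99816 + 1.21533 = 2.2135
n_f = 1/2.2135 = 0.4518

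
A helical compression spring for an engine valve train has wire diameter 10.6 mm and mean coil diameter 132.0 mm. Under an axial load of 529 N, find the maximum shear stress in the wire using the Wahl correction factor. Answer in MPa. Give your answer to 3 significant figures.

Spring index C = D/d = 132.0/10.6 = 12.4528
K_W = (4C−1)/(4C−4) + 0.615/C = 48.811/45.811 + 0.0494 = 1.1149
τ₀ = 8FD/(πd³) = 8·529·132.0/(π·10.6³) = 558624/3741.7 = 149.3 MPa
τ_max = K·τ₀ = 1.1149 × 149.3 = 166.45 MPa

166 MPa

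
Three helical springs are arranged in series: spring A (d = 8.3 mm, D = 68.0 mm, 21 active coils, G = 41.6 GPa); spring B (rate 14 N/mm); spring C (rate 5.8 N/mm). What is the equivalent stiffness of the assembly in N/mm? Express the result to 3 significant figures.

k_A = Gd⁴/(8D³N_a) = (41.6×10³)(8.3⁴)/(8·68.0³·21) = 3.7374 N/mm
Series: 1/k_eq = 1/3.7374 + 1/14 + 1/5.8 = 0.51141; k_eq = 1.9554 N/mm

1.96 N/mm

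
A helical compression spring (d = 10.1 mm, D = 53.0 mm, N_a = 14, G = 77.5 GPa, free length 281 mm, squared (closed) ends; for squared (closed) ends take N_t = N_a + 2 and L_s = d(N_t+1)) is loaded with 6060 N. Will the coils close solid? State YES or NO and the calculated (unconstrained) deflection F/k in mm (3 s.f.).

k = Gd⁴/(8D³N_a) = (77.5×10³)(10.1⁴)/(8·53.0³·14) = 48.366 N/mm
N_t = 16; L_s = 10.1·17 = 171.7 mm; δ_solid = L₀ − L_s = 281 − 171.7 = 109.3 mm
δ = F/k = 6060/48.366 = 125.29 mm
δ ≥ δ_solid → spring goes solid

YES, δ = 125 mm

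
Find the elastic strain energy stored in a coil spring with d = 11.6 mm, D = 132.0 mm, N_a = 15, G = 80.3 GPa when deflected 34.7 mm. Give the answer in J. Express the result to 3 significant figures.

3.17 J

k = Gd⁴/(8D³N_a) = (80.3×10³)(11.6⁴)/(8·132.0³·15) = 5.268 N/mm
U = ½kδ² = 0.5 × 5.268 × 34.7² = 3171.6 N·mm = 3.1716 J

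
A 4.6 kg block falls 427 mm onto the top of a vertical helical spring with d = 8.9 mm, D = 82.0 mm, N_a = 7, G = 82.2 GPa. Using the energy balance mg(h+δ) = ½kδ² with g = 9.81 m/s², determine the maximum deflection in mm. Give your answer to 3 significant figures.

k = Gd⁴/(8D³N_a) = (82.2×10³)(8.9⁴)/(8·82.0³·7) = 16.703 N/mm
W = mg = 4.6 × 9.81 = 45.126 N
½kδ² − Wδ − Wh = 0 → δ = (W + √(W² + 2kWh))/k
δ = (45.126 + √(2036.4 + 643705))/16.703 = (45.126 + 803.58)/16.703 = 50.811 mm

50.8 mm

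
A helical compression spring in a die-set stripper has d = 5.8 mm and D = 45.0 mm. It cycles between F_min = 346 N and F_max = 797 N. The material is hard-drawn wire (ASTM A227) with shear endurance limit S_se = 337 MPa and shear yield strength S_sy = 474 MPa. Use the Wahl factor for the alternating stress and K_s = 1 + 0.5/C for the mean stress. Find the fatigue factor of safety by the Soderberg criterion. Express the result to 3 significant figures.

0.819

C = D/d = 45.0/5.8 = 7.7586; K_W = (4C−1)/(4C−4)+0.615/C = 1.1902; K_s = 1+0.5/C = 1.0644
F_a = (F_max−F_min)/2 = 225.5 N; F_m = (F_max+F_min)/2 = 571.5 N
τ_a = K_W·8F_aD/(πd³) = 1.1902 × 132.44 = 157.63 MPa
τ_m = K_s·8F_mD/(πd³) = 1.0644 × 335.65 = 357.28 MPa
Soderberg: 1/n_f = τ_a/S_se + τ_m/S_sy = 157.63/337 + 357.28/474 = 0.46775 + 0.75375 = 1.2215
n_f = 1/1.2215 = 0.8187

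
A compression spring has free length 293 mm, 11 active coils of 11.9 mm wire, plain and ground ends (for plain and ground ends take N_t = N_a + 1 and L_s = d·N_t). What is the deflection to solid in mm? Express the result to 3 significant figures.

150 mm

N_t = 12; L_s = 11.9·12 = 142.8 mm
δ_solid = L₀ − L_s = 293 − 142.8 = 150.2 mm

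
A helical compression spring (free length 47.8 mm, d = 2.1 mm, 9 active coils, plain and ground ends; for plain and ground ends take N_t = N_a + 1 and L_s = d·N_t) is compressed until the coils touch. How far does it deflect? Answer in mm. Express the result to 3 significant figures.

N_t = 10; L_s = 2.1·10 = 21 mm
δ_solid = L₀ − L_s = 47.8 − 21 = 26.8 mm

26.8 mm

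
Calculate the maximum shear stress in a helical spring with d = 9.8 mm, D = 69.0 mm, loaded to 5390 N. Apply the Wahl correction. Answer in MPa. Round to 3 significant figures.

1220 MPa

Spring index C = D/d = 69.0/9.8 = 7.0408
K_W = (4C−1)/(4C−4) + 0.615/C = 27.163/24.163 + 0.0873 = 1.2115
τ₀ = 8FD/(πd³) = 8·5390·69.0/(π·9.8³) = 2.97528e+06/2956.8 = 1006.2 MPa
τ_max = K·τ₀ = 1.2115 × 1006.2 = 1219.1 MPa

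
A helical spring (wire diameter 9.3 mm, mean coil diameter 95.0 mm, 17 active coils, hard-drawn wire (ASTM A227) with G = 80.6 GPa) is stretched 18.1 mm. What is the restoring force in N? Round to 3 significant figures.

k = Gd⁴/(8D³N_a) = (80.6×10³)(9.3⁴)/(8·95.0³·17) = 5.1708 N/mm
F = k·δ = 5.1708 × 18.1 = 93.591 N

93.6 N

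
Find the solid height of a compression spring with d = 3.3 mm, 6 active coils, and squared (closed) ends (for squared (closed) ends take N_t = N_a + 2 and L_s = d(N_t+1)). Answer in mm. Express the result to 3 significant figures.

squared (closed) ends: N_t = N_a + 2 = 6 + 2 = 8
L_s = d·(N_t+1) = 3.3 × 9 = 29.7 mm

29.7 mm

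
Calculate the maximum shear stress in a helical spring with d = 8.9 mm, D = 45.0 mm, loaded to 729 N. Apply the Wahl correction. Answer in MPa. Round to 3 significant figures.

Spring index C = D/d = 45.0/8.9 = 5.0562
K_W = (4C−1)/(4C−4) + 0.615/C = 19.225/16.225 + 0.1216 = 1.3065
τ₀ = 8FD/(πd³) = 8·729·45.0/(π·8.9³) = 262440/2214.7 = 118.5 MPa
τ_max = K·τ₀ = 1.3065 × 118.5 = 154.82 MPa

155 MPa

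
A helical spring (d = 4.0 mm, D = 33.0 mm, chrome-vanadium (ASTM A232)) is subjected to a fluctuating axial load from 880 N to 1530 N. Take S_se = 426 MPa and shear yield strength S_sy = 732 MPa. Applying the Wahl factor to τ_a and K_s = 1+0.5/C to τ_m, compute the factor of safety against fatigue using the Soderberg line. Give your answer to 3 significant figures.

C = D/d = 33.0/4.0 = 8.2500; K_W = (4C−1)/(4C−4)+0.615/C = 1.1780; K_s = 1+0.5/C = 1.0606
F_a = (F_max−F_min)/2 = 325 N; F_m = (F_max+F_min)/2 = 1205 N
τ_a = K_W·8F_aD/(πd³) = 1.1780 × 426.73 = 502.69 MPa
τ_m = K_s·8F_mD/(πd³) = 1.0606 × 1582.2 = 1678.1 MPa
Soderberg: 1/n_f = τ_a/S_se + τ_m/S_sy = 502.69/426 + 1678.1/732 = 1.18002 + 2.29247 = 3.4725
n_f = 1/3.4725 = 0.288

0.288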